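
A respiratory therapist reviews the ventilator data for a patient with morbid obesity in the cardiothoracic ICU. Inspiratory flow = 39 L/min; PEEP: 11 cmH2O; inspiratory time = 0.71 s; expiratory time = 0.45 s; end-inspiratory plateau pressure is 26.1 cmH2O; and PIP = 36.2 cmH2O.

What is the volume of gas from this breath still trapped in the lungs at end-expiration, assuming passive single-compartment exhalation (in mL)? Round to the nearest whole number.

179

Flow: 39 L/min ÷ 60 = 0.65 L/s.
Vt = flow × Ti = 0.65 L/s × 0.71 s × 1000 mL/L = 461.5 mL.
R = (PIP − Pplat)/V̇ = (36.2 − 26.1) / 0.65 = 10.1/0.65 = 15.538 cmH2O·s/L.
C = Vt/(Pplat − PEEP) = 461.5 / (26.1 − 11) = 461.5/15.1 = 30.563 mL/cmH2O.
τ = R × C = 15.538 × 0.03056 L/cmH2O = 0.4748 s.
Fraction remaining = e^(−Te/τ) = e^(−0.45/0.4748) = 0.3876.
Trapped volume = 461.5 × 0.3876 = 178.88 mL.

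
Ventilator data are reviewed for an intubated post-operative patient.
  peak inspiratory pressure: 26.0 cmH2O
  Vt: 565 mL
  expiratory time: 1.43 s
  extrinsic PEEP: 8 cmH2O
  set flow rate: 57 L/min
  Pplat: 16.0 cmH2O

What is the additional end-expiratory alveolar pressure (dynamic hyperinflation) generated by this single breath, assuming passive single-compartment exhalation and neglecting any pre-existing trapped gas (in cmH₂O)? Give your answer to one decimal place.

Flow: 57 L/min ÷ 60 = 0.95 L/s.
R = (PIP − Pplat)/V̇ = (26.0 − 16.0) / 0.95 = 10.0/0.95 = 10.526 cmH2O·s/L.
C = Vt/(Pplat − PEEP) = 565.0 / (16.0 − 8) = 565.0/8.0 = 70.625 mL/cmH2O.
τ = R × C = 10.526 × 0.07063 L/cmH2O = 0.7435 s.
Fraction remaining = e^(−Te/τ) = e^(−1.43/0.7435) = 0.1461; trapped volume = 565.0 × 0.1461 = 82.547 mL.
Additional alveolar pressure from trapping ≈ V_trapped / C = 82.547 / 70.625 = 1.169 cmH2O.

1.2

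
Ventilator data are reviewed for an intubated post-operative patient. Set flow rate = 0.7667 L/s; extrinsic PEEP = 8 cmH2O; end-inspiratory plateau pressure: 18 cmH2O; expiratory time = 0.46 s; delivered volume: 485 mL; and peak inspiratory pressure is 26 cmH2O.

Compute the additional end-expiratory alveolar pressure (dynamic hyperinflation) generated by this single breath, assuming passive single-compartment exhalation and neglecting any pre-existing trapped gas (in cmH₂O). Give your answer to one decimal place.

R = (PIP − Pplat)/V̇ = (26 − 18) / 0.7667 = 8.0/0.7667 = 10.434 cmH2O·s/L.
C = Vt/(Pplat − PEEP) = 485.0 / (18 − 8) = 485.0/10.0 = 48.5 mL/cmH2O.
τ = R × C = 10.434 × 0.0485 L/cmH2O = 0.506 s.
Fraction remaining = e^(−Te/τ) = e^(−0.46/0.506) = 0.4029; trapped volume = 485.0 × 0.4029 = 195.41 mL.
Additional alveolar pressure from trapping ≈ V_trapped / C = 195.41 / 48.5 = 4.029 cmH2O.

4.0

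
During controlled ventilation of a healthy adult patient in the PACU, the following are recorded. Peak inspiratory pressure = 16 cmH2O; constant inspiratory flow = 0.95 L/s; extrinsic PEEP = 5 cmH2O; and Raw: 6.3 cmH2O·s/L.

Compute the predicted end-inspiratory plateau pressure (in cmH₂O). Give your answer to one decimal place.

10.0

Pplat = PIP − Raw × flow = 16 − 6.3 × 0.95 = 16 − 5.985 = 10.015 cmH2O.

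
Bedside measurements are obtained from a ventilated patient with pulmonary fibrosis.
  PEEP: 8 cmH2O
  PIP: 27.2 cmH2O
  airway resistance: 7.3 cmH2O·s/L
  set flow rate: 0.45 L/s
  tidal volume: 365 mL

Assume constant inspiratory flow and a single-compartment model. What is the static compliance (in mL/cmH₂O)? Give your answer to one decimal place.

22.9

Equation of motion (constant flow): PIP = Vt/C + R·V̇ + PEEP.
Vt/C = PIP − R·V̇ − PEEP = 27.2 − 7.3×0.45 − 8 = 27.2 − 3.285 − 8 = 15.915 cmH2O.
C = Vt / 15.915 = 365 / 15.915 = 22.934 mL/cmH2O.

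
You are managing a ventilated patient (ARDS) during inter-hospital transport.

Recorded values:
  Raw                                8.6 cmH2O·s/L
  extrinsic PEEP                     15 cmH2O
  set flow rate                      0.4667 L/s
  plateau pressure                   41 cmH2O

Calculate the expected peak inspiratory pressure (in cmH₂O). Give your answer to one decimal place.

45.0

PIP = Pplat + Raw × flow = 41 + 8.6 × 0.4667 = 41 + 4.014 = 45.014 cmH2O.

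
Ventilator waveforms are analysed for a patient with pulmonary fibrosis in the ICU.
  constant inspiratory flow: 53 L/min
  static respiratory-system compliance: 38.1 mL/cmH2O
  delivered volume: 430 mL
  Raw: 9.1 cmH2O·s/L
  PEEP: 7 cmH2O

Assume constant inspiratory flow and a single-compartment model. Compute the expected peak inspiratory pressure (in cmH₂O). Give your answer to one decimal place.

26.3

Flow: 53 L/min ÷ 60 = 0.8833 L/s.
Equation of motion (constant flow): PIP = Vt/C + R·V̇ + PEEP.
PIP = 430/38.1 + 9.1×0.8833 + 7 = 11.286 + 8.038 + 7 = 26.324 cmH2O.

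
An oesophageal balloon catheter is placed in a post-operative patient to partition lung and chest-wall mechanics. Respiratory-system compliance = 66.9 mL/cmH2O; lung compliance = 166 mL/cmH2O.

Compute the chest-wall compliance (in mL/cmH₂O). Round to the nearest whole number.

112

1/Ccw = 1/Crs − 1/CL.
1/Ccw = 1/66.9 − 1/166 = 0.008924.
Ccw = 112.06 mL/cmH2O.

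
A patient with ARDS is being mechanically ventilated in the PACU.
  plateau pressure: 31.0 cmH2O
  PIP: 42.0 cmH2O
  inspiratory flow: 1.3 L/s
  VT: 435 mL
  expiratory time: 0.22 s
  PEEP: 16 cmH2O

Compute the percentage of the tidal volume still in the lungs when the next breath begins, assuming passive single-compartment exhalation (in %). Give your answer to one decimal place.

R = (PIP − Pplat)/V̇ = (42.0 − 31.0) / 1.3 = 11.0/1.3 = 8.462 cmH2O·s/L.
C = Vt/(Pplat − PEEP) = 435.0 / (31.0 − 16) = 435.0/15.0 = 29.0 mL/cmH2O.
τ = R × C = 8.462 × 0.029 L/cmH2O = 0.2454 s.
Fraction remaining at end-expiration = e^(−Te/τ) = e^(−0.22/0.2454) = 0.408 → 40.8%.

40.8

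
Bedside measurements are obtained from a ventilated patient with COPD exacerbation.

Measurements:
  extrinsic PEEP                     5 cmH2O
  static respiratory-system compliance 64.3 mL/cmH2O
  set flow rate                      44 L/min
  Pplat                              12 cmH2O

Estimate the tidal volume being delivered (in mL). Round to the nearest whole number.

450

Vt = Cstat × (Pplat − PEEP) = 64.3 × (12 − 5) = 64.3 × 7.0 = 450.1 mL.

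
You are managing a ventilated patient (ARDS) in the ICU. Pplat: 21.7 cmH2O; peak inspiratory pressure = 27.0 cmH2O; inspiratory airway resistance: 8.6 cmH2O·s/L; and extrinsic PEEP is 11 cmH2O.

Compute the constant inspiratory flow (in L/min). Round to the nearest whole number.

flow = (PIP − Pplat) / Raw = (27.0 − 21.7) / 8.6 = 0.6163 L/s × 60 = 36.978 L/min.

37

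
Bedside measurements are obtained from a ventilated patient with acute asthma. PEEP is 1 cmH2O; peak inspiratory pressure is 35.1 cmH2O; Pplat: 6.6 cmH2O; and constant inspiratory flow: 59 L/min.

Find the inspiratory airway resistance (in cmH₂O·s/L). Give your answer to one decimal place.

29.0

Flow: 59 L/min ÷ 60 = 0.9833 L/s.
Raw = (PIP − Pplat) / flow = (35.1 − 6.6) / 0.9833 = 28.5 / 0.9833 = 28.984 cmH2O·s/L.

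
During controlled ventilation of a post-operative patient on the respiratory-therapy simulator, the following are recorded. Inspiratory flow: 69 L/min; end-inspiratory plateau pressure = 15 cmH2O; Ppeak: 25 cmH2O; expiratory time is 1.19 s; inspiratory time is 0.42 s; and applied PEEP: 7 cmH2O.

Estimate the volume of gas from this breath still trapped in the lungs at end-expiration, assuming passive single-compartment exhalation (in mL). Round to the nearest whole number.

Flow: 69 L/min ÷ 60 = 1.15 L/s.
Vt = flow × Ti = 1.15 L/s × 0.42 s × 1000 mL/L = 483.0 mL.
R = (PIP − Pplat)/V̇ = (25 − 15) / 1.15 = 10.0/1.15 = 8.696 cmH2O·s/L.
C = Vt/(Pplat − PEEP) = 483.0 / (15 − 7) = 483.0/8.0 = 60.375 mL/cmH2O.
τ = R × C = 8.696 × 0.06038 L/cmH2O = 0.5251 s.
Fraction remaining = e^(−Te/τ) = e^(−1.19/0.5251) = 0.1037.
Trapped volume = 483.0 × 0.1037 = 50.087 mL.

50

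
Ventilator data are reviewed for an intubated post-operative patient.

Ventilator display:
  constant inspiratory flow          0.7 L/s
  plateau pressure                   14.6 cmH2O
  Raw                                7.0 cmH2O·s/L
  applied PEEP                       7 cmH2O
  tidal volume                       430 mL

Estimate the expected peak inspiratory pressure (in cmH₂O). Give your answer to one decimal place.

19.5

PIP = Pplat + Raw × flow = 14.6 + 7.0 × 0.7 = 14.6 + 4.9 = 19.5 cmH2O.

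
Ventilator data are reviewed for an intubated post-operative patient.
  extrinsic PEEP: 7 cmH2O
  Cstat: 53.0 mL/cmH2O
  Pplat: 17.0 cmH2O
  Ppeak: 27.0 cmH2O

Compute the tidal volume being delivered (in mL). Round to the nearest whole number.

Vt = Cstat × (Pplat − PEEP) = 53.0 × (17.0 − 7) = 53.0 × 10.0 = 530.0 mL.

530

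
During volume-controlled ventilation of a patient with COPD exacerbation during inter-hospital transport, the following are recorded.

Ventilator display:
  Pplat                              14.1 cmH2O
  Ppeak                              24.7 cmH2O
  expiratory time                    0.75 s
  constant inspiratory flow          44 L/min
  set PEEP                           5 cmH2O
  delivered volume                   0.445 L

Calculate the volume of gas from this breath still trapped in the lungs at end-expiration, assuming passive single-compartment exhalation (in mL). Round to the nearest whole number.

154

Flow: 44 L/min ÷ 60 = 0.7333 L/s.
R = (PIP − Pplat)/V̇ = (24.7 − 14.1) / 0.7333 = 10.6/0.7333 = 14.455 cmH2O·s/L.
C = Vt/(Pplat − PEEP) = 445.0 / (14.1 − 5) = 445.0/9.1 = 48.901 mL/cmH2O.
τ = R × C = 14.455 × 0.0489 L/cmH2O = 0.7068 s.
Fraction remaining = e^(−Te/τ) = e^(−0.75/0.7068) = 0.3461.
Trapped volume = 445.0 × 0.3461 = 154.01 mL.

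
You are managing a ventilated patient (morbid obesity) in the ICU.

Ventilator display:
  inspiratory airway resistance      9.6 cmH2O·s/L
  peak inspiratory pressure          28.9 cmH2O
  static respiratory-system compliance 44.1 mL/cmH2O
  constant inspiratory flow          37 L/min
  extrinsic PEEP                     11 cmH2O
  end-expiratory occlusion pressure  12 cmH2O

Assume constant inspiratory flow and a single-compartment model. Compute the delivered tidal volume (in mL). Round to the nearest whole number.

Flow: 37 L/min ÷ 60 = 0.6167 L/s.
Total PEEP = 12 cmH2O (set 11 + intrinsic 1); this is the baseline alveolar pressure.
Equation of motion (constant flow): PIP = Vt/C + R·V̇ + PEEP.
Vt/C = PIP − R·V̇ − PEEP = 28.9 − 5.92 − 12 = 10.98 cmH2O.
Vt = C × 10.98 = 44.1 × 10.98 = 484.22 mL.

484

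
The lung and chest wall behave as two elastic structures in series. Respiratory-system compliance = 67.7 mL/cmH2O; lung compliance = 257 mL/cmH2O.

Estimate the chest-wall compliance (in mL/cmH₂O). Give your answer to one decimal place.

91.9

1/Ccw = 1/Crs − 1/CL.
1/Ccw = 1/67.7 − 1/257 = 0.01088.
Ccw = 91.912 mL/cmH2O.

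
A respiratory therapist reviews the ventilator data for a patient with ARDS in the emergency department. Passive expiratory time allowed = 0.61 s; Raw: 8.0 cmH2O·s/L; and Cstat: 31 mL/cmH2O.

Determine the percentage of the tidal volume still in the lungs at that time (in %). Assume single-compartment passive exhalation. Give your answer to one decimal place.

8.5

τ = R × C = 8.0 × 31 mL/cmH2O = 8.0 × 0.031 L/cmH2O = 0.248 s.
Passive exhalation: V(t)/V₀ = e^(−t/τ) = e^(−0.61/0.248) = 0.08546.
Fraction remaining = 0.08546 → 8.546%.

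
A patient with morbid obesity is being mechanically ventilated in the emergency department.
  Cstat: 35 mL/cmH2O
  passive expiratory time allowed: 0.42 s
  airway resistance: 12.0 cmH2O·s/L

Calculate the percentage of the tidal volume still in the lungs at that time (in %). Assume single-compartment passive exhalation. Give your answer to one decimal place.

τ = R × C = 12.0 × 35 mL/cmH2O = 12.0 × 0.035 L/cmH2O = 0.42 s.
Passive exhalation: V(t)/V₀ = e^(−t/τ) = e^(−0.42/0.42) = 0.3679.
Fraction remaining = 0.3679 → 36.79%.

36.8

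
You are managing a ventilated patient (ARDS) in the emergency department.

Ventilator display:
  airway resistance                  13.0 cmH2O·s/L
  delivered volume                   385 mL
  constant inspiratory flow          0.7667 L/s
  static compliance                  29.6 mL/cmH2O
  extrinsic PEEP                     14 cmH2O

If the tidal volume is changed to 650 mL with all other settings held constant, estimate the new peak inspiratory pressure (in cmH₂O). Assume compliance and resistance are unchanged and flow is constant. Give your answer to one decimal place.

PIP = Vt/C + R·V̇ + PEEP (constant-flow equation of motion).
Only the elastic term changes: ΔPIP = ΔVt / C = (650 − 385) / 29.6 = 8.953 cmH2O.
Original PIP = 385/29.6 + 13.0×0.7667 + 14 = 36.974 cmH2O; new PIP = 36.974 + (8.953) = 45.927 cmH2O.

45.9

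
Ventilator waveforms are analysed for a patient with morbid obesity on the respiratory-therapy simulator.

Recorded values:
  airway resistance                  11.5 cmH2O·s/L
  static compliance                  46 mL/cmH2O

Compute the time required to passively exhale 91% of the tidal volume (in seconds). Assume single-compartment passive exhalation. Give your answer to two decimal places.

1.27

τ = R × C = 11.5 × 46 mL/cmH2O = 11.5 × 0.046 L/cmH2O = 0.529 s.
Exhaled fraction f = 1 − e^(−t/τ) → t = −τ·ln(1 − f) = −0.529·ln(0.09) = 1.274 s.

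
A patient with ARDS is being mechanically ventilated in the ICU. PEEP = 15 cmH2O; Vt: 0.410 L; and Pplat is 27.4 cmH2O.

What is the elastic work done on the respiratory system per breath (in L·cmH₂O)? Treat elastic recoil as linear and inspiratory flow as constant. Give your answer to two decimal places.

Elastic work ≈ ½ × (Pplat − PEEP) × Vt = 0.5 × (27.4 − 15) × 0.410 L = 0.5 × 12.4 × 0.410 = 2.542 L·cmH2O.

2.54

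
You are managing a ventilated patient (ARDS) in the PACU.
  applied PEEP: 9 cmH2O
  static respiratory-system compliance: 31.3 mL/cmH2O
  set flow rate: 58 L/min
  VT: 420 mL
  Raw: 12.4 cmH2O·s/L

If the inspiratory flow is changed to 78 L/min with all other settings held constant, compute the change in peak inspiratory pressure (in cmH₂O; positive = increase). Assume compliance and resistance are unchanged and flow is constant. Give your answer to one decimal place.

4.1

Flow: 58 L/min ÷ 60 = 0.9667 L/s.
New flow: 78 L/min ÷ 60 = 1.3 L/s.
PIP = Vt/C + R·V̇ + PEEP (constant-flow equation of motion).
Only the resistive term changes: ΔPIP = R × ΔV̇ = 12.4 × (1.3 − 0.9667) = 12.4 × 0.3333 = 4.133 cmH2O.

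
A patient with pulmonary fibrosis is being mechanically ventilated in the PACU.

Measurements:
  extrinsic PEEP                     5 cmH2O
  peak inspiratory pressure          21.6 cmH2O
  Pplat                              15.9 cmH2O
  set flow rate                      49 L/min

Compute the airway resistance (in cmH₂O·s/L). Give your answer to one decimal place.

7.0

Flow: 49 L/min ÷ 60 = 0.8167 L/s.
Raw = (PIP − Pplat) / flow = (21.6 − 15.9) / 0.8167 = 5.7 / 0.8167 = 6.979 cmH2O·s/L.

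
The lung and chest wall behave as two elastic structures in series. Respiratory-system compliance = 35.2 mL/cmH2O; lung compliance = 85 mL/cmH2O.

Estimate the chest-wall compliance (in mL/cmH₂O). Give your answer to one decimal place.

60.1

1/Ccw = 1/Crs − 1/CL.
1/Ccw = 1/35.2 − 1/85 = 0.01664.
Ccw = 60.096 mL/cmH2O.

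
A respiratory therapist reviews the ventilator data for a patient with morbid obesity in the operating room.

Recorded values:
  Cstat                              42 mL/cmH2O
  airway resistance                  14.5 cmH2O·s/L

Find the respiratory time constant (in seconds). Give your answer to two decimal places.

τ = R × C = 14.5 × 42 mL/cmH2O = 14.5 × 0.042 L/cmH2O = 0.609 s.

0.61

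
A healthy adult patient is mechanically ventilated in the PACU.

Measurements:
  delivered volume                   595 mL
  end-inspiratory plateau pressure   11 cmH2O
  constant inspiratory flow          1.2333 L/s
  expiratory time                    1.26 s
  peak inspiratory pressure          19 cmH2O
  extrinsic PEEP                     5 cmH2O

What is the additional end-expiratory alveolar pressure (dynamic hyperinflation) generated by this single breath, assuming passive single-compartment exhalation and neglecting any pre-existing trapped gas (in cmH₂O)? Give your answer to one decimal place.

R = (PIP − Pplat)/V̇ = (19 − 11) / 1.2333 = 8.0/1.2333 = 6.487 cmH2O·s/L.
C = Vt/(Pplat − PEEP) = 595.0 / (11 − 5) = 595.0/6.0 = 99.167 mL/cmH2O.
τ = R × C = 6.487 × 0.09917 L/cmH2O = 0.6433 s.
Fraction remaining = e^(−Te/τ) = e^(−1.26/0.6433) = 0.141; trapped volume = 595.0 × 0.141 = 83.895 mL.
Additional alveolar pressure from trapping ≈ V_trapped / C = 83.895 / 99.167 = 0.846 cmH2O.

0.8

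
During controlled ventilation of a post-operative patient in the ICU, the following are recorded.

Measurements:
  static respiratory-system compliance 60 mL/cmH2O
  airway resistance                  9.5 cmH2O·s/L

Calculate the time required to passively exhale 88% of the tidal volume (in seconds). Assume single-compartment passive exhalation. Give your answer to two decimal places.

1.21

τ = R × C = 9.5 × 60 mL/cmH2O = 9.5 × 0.060 L/cmH2O = 0.57 s.
Exhaled fraction f = 1 − e^(−t/τ) → t = −τ·ln(1 − f) = −0.57·ln(0.12) = 1.209 s.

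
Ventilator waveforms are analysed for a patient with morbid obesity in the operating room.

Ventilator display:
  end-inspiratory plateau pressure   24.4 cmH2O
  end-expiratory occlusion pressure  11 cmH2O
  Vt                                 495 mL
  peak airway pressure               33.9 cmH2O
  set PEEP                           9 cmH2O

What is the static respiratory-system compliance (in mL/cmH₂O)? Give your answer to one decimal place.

36.9

End-expiratory occlusion gives total PEEP = 11 cmH2O (intrinsic PEEP = 11 − 9 = 2). Use total PEEP for the elastic gradient.
Cstat = Vt / (Pplat − PEEPtotal) = 495 / (24.4 − 11) = 495 / 13.4 = 36.94 mL/cmH2O.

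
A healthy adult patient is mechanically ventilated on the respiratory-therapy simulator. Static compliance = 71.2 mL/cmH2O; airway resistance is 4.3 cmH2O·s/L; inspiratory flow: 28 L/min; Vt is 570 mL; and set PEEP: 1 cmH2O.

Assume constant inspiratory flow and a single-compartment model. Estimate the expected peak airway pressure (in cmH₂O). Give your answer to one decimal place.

11.0

Flow: 28 L/min ÷ 60 = 0.4667 L/s.
Equation of motion (constant flow): PIP = Vt/C + R·V̇ + PEEP.
PIP = 570/71.2 + 4.3×0.4667 + 1 = 8.006 + 2.007 + 1 = 11.013 cmH2O.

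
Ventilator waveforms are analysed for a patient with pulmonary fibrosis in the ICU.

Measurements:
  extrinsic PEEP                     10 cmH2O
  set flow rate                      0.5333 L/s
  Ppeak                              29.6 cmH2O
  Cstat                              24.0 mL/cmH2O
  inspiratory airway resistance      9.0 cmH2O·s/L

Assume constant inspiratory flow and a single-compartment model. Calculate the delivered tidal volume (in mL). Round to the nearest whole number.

355

Equation of motion (constant flow): PIP = Vt/C + R·V̇ + PEEP.
Vt/C = PIP − R·V̇ − PEEP = 29.6 − 4.8 − 10 = 14.8 cmH2O.
Vt = C × 14.8 = 24.0 × 14.8 = 355.2 mL.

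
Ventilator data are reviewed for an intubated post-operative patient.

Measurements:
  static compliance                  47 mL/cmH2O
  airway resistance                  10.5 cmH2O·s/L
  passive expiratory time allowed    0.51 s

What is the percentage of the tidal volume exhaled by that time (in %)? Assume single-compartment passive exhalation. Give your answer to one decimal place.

64.4

τ = R × C = 10.5 × 47 mL/cmH2O = 10.5 × 0.047 L/cmH2O = 0.4935 s.
Passive exhalation: V(t)/V₀ = e^(−t/τ) = e^(−0.51/0.4935) = 0.3558.
Fraction exhaled = 1 − 0.3558 = 0.6442 → 64.42%.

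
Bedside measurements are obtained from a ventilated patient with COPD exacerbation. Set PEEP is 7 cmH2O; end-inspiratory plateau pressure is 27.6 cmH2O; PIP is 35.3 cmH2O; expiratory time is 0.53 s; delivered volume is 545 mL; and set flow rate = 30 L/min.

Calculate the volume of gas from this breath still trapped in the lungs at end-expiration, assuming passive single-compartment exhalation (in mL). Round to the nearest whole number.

148

Flow: 30 L/min ÷ 60 = 0.5 L/s.
R = (PIP − Pplat)/V̇ = (35.3 − 27.6) / 0.5 = 7.7/0.5 = 15.4 cmH2O·s/L.
C = Vt/(Pplat − PEEP) = 545.0 / (27.6 − 7) = 545.0/20.6 = 26.456 mL/cmH2O.
τ = R × C = 15.4 × 0.02646 L/cmH2O = 0.4075 s.
Fraction remaining = e^(−Te/τ) = e^(−0.53/0.4075) = 0.2724.
Trapped volume = 545.0 × 0.2724 = 148.46 mL.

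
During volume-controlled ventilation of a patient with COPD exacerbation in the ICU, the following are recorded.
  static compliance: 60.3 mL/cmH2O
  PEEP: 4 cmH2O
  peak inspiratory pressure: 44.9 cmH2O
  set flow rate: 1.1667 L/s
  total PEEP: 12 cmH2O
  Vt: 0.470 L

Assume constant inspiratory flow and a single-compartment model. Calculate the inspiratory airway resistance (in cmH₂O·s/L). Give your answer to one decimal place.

Total PEEP = 12 cmH2O (set 4 + intrinsic 8); this is the baseline alveolar pressure.
Equation of motion (constant flow): PIP = Vt/C + R·V̇ + PEEP.
R·V̇ = PIP − Vt/C − PEEP = 44.9 − 470/60.3 − 12 = 44.9 − 7.794 − 12 = 25.106 cmH2O.
R = 25.106 / 1.1667 = 21.519 cmH2O·s/L.

21.5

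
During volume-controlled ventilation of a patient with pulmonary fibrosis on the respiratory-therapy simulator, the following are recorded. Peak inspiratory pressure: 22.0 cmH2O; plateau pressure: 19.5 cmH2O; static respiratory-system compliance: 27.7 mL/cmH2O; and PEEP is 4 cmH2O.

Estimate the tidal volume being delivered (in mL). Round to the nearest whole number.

429

Vt = Cstat × (Pplat − PEEP) = 27.7 × (19.5 − 4) = 27.7 × 15.5 = 429.35 mL.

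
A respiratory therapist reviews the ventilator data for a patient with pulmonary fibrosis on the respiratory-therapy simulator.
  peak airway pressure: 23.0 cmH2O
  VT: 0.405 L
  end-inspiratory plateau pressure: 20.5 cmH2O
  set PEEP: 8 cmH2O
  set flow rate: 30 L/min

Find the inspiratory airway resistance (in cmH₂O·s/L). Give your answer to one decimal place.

5.0

Flow: 30 L/min ÷ 60 = 0.5 L/s.
Raw = (PIP − Pplat) / flow = (23.0 − 20.5) / 0.5 = 2.5 / 0.5 = 5.0 cmH2O·s/L.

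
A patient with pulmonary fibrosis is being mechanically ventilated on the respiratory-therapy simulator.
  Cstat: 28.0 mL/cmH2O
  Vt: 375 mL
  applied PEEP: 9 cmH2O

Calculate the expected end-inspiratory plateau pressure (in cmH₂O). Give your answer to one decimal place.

Pplat = PEEP + Vt / Cstat = 9 + 375 / 28.0 = 9 + 13.393 = 22.393 cmH2O.

22.4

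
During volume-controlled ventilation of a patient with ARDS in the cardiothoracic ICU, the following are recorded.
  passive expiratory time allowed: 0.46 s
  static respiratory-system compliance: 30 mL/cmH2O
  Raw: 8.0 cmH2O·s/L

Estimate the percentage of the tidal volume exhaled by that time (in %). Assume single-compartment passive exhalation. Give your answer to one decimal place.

85.3

τ = R × C = 8.0 × 30 mL/cmH2O = 8.0 × 0.030 L/cmH2O = 0.24 s.
Passive exhalation: V(t)/V₀ = e^(−t/τ) = e^(−0.46/0.24) = 0.1471.
Fraction exhaled = 1 − 0.1471 = 0.8529 → 85.29%.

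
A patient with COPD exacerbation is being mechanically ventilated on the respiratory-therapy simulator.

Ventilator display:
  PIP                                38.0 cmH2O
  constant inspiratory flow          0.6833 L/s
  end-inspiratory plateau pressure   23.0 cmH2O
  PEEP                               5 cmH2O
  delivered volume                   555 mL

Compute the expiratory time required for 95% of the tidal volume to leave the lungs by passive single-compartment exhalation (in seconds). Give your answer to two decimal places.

2.03

R = (PIP − Pplat)/V̇ = (38.0 − 23.0) / 0.6833 = 15.0/0.6833 = 21.952 cmH2O·s/L.
C = Vt/(Pplat − PEEP) = 555.0 / (23.0 − 5) = 555.0/18.0 = 30.833 mL/cmH2O.
τ = R × C = 21.952 × 0.03083 L/cmH2O = 0.6768 s.
t = −τ·ln(1 − 0.95) = −0.6768·ln(0.05) = 2.028 s.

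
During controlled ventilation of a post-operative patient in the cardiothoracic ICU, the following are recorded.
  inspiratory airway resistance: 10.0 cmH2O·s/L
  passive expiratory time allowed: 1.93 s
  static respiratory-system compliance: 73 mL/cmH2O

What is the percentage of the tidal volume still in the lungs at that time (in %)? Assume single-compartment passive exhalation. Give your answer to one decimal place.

7.1

τ = R × C = 10.0 × 73 mL/cmH2O = 10.0 × 0.073 L/cmH2O = 0.73 s.
Passive exhalation: V(t)/V₀ = e^(−t/τ) = e^(−1.93/0.73) = 0.07109.
Fraction remaining = 0.07109 → 7.109%.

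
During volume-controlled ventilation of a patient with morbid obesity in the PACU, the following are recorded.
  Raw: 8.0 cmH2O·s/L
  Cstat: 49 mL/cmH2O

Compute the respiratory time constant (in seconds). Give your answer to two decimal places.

0.39

τ = R × C = 8.0 × 49 mL/cmH2O = 8.0 × 0.049 L/cmH2O = 0.392 s.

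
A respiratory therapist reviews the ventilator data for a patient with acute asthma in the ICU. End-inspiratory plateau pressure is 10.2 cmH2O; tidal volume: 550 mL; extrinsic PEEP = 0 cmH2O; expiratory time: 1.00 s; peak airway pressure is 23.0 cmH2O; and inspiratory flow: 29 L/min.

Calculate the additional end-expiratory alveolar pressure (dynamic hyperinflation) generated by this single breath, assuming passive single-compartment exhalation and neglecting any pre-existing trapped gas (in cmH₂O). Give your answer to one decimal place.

5.1

Flow: 29 L/min ÷ 60 = 0.4833 L/s.
R = (PIP − Pplat)/V̇ = (23.0 − 10.2) / 0.4833 = 12.8/0.4833 = 26.485 cmH2O·s/L.
C = Vt/(Pplat − PEEP) = 550.0 / (10.2 − 0) = 550.0/10.2 = 53.922 mL/cmH2O.
τ = R × C = 26.485 × 0.05392 L/cmH2O = 1.428 s.
Fraction remaining = e^(−Te/τ) = e^(−1.00/1.428) = 0.4964; trapped volume = 550.0 × 0.4964 = 273.02 mL.
Additional alveolar pressure from trapping ≈ V_trapped / C = 273.02 / 53.922 = 5.063 cmH2O.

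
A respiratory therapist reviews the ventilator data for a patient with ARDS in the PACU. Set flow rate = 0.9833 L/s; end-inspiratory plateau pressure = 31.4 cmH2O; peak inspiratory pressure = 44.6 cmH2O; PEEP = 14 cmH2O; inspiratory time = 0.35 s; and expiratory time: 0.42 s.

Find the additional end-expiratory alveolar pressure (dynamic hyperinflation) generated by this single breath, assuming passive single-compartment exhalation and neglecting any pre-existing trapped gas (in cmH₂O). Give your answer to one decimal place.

Vt = flow × Ti = 0.9833 L/s × 0.35 s × 1000 mL/L = 344.16 mL.
R = (PIP − Pplat)/V̇ = (44.6 − 31.4) / 0.9833 = 13.2/0.9833 = 13.424 cmH2O·s/L.
C = Vt/(Pplat − PEEP) = 344.16 / (31.4 − 14) = 344.16/17.4 = 19.779 mL/cmH2O.
τ = R × C = 13.424 × 0.01978 L/cmH2O = 0.2655 s.
Fraction remaining = e^(−Te/τ) = e^(−0.42/0.2655) = 0.2056; trapped volume = 344.16 × 0.2056 = 70.759 mL.
Additional alveolar pressure from trapping ≈ V_trapped / C = 70.759 / 19.779 = 3.577 cmH2O.

3.6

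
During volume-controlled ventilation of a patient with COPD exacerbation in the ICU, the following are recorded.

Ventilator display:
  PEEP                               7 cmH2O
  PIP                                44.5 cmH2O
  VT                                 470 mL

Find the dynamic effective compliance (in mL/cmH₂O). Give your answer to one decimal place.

Dynamic compliance = Vt / (PIP − PEEP) = 470 / (44.5 − 7) = 470 / 37.5 = 12.533 mL/cmH2O.

12.5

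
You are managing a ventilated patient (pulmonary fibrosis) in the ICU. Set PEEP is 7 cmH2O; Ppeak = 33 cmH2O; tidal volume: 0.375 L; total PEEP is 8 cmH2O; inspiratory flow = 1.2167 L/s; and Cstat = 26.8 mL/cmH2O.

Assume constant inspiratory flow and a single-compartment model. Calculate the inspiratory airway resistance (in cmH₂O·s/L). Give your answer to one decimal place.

Total PEEP = 8 cmH2O (set 7 + intrinsic 1); this is the baseline alveolar pressure.
Equation of motion (constant flow): PIP = Vt/C + R·V̇ + PEEP.
R·V̇ = PIP − Vt/C − PEEP = 33 − 375/26.8 − 8 = 33 − 13.993 − 8 = 11.007 cmH2O.
R = 11.007 / 1.2167 = 9.047 cmH2O·s/L.

9.0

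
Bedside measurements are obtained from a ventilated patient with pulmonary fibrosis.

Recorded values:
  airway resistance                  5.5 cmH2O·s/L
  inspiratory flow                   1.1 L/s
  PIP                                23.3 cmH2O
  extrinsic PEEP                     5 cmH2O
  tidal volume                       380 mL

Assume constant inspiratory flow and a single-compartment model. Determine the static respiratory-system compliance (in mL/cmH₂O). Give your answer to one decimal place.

31.0

Equation of motion (constant flow): PIP = Vt/C + R·V̇ + PEEP.
Vt/C = PIP − R·V̇ − PEEP = 23.3 − 5.5×1.1 − 5 = 23.3 − 6.05 − 5 = 12.25 cmH2O.
C = Vt / 12.25 = 380 / 12.25 = 31.02 mL/cmH2O.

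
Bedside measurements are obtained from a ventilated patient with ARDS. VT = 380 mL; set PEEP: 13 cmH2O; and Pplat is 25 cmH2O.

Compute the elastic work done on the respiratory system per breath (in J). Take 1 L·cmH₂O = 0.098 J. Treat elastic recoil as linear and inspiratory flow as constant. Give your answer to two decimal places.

0.22

Elastic work ≈ ½ × (Pplat − PEEP) × Vt = 0.5 × (25 − 13) × 0.380 L = 0.5 × 12.0 × 0.380 = 2.28 L·cmH2O.
× 0.098 J/(L·cmH2O) → 0.2234 J.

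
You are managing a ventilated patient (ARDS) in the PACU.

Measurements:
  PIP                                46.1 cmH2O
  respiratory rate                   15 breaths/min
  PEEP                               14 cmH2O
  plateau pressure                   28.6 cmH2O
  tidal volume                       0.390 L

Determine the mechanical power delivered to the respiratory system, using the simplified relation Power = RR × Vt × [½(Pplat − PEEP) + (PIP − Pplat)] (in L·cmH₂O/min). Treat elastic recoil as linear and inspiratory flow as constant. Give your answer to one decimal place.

145.1

Per-breath work = Vt × [½(Pplat−PEEP) + (PIP−Pplat)] = 0.390 × [0.5×14.6 + 17.5] = 0.390 × 24.8 = 9.672 L·cmH2O.
Power = 15 × 9.672 = 145.08 L·cmH2O/min.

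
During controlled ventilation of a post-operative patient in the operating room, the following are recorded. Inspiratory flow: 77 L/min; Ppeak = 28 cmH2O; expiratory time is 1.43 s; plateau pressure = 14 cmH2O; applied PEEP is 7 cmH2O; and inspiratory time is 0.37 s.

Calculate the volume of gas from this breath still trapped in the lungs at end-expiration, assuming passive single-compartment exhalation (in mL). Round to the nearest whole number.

69

Flow: 77 L/min ÷ 60 = 1.2833 L/s.
Vt = flow × Ti = 1.2833 L/s × 0.37 s × 1000 mL/L = 474.82 mL.
R = (PIP − Pplat)/V̇ = (28 − 14) / 1.2833 = 14.0/1.2833 = 10.909 cmH2O·s/L.
C = Vt/(Pplat − PEEP) = 474.82 / (14 − 7) = 474.82/7.0 = 67.831 mL/cmH2O.
τ = R × C = 10.909 × 0.06783 L/cmH2O = 0.74 s.
Fraction remaining = e^(−Te/τ) = e^(−1.43/0.74) = 0.1448.
Trapped volume = 474.82 × 0.1448 = 68.754 mL.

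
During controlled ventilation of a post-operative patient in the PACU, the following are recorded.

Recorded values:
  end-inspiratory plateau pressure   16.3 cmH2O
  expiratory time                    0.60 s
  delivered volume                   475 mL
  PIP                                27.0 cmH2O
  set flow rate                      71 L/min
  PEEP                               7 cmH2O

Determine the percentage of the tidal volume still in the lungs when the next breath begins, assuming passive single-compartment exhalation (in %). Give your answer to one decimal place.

27.3

Flow: 71 L/min ÷ 60 = 1.1833 L/s.
R = (PIP − Pplat)/V̇ = (27.0 − 16.3) / 1.1833 = 10.7/1.1833 = 9.043 cmH2O·s/L.
C = Vt/(Pplat − PEEP) = 475.0 / (16.3 − 7) = 475.0/9.3 = 51.075 mL/cmH2O.
τ = R × C = 9.043 × 0.05108 L/cmH2O = 0.4619 s.
Fraction remaining at end-expiration = e^(−Te/τ) = e^(−0.60/0.4619) = 0.2728 → 27.28%.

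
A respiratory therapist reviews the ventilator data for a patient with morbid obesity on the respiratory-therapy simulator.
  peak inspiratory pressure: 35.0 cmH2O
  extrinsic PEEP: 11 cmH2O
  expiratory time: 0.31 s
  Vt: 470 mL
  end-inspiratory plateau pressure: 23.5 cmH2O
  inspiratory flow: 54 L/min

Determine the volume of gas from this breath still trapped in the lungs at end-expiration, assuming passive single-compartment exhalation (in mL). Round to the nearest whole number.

247

Flow: 54 L/min ÷ 60 = 0.9 L/s.
R = (PIP − Pplat)/V̇ = (35.0 − 23.5) / 0.9 = 11.5/0.9 = 12.778 cmH2O·s/L.
C = Vt/(Pplat − PEEP) = 470.0 / (23.5 − 11) = 470.0/12.5 = 37.6 mL/cmH2O.
τ = R × C = 12.778 × 0.0376 L/cmH2O = 0.4805 s.
Fraction remaining = e^(−Te/τ) = e^(−0.31/0.4805) = 0.5246.
Trapped volume = 470.0 × 0.5246 = 246.56 mL.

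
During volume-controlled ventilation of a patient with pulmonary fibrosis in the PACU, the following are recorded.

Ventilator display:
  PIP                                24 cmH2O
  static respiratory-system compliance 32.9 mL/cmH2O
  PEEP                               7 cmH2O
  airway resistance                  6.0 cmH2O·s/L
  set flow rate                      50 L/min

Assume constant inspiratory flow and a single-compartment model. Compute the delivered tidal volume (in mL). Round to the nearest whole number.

395

Flow: 50 L/min ÷ 60 = 0.8333 L/s.
Equation of motion (constant flow): PIP = Vt/C + R·V̇ + PEEP.
Vt/C = PIP − R·V̇ − PEEP = 24 − 5.0 − 7 = 12.0 cmH2O.
Vt = C × 12.0 = 32.9 × 12.0 = 394.8 mL.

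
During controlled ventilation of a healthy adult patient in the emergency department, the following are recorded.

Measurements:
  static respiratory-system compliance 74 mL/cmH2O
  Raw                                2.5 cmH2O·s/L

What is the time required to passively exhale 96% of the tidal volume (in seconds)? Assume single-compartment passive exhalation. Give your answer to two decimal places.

0.60

τ = R × C = 2.5 × 74 mL/cmH2O = 2.5 × 0.074 L/cmH2O = 0.185 s.
Exhaled fraction f = 1 − e^(−t/τ) → t = −τ·ln(1 − f) = −0.185·ln(0.04) = 0.5955 s.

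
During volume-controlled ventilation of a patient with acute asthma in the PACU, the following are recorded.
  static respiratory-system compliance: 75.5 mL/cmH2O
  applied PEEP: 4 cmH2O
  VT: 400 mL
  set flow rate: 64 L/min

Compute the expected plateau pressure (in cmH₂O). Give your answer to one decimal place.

Pplat = PEEP + Vt / Cstat = 4 + 400 / 75.5 = 4 + 5.298 = 9.298 cmH2O.

9.3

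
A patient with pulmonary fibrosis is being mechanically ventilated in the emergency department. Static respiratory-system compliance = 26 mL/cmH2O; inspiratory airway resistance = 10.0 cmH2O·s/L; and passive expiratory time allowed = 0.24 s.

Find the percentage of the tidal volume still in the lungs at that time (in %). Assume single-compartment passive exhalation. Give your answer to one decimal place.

τ = R × C = 10.0 × 26 mL/cmH2O = 10.0 × 0.026 L/cmH2O = 0.26 s.
Passive exhalation: V(t)/V₀ = e^(−t/τ) = e^(−0.24/0.26) = 0.3973.
Fraction remaining = 0.3973 → 39.73%.

39.7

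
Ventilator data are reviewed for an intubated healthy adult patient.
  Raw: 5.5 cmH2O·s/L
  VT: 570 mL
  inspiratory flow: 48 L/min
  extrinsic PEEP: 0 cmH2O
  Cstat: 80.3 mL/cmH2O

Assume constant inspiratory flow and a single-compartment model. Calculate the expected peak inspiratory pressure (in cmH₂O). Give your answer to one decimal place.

11.5

Flow: 48 L/min ÷ 60 = 0.8 L/s.
Equation of motion (constant flow): PIP = Vt/C + R·V̇ + PEEP.
PIP = 570/80.3 + 5.5×0.8 + 0 = 7.098 + 4.4 + 0 = 11.498 cmH2O.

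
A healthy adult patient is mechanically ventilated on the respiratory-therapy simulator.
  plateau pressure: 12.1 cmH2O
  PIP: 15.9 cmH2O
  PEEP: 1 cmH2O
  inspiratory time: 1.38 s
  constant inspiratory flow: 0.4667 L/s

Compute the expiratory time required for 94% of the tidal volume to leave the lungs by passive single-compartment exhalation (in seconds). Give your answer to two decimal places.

Vt = flow × Ti = 0.4667 L/s × 1.38 s × 1000 mL/L = 644.05 mL.
R = (PIP − Pplat)/V̇ = (15.9 − 12.1) / 0.4667 = 3.8/0.4667 = 8.142 cmH2O·s/L.
C = Vt/(Pplat − PEEP) = 644.05 / (12.1 − 1) = 644.05/11.1 = 58.023 mL/cmH2O.
τ = R × C = 8.142 × 0.05802 L/cmH2O = 0.4724 s.
t = −τ·ln(1 − 0.94) = −0.4724·ln(0.06) = 1.329 s.

1.33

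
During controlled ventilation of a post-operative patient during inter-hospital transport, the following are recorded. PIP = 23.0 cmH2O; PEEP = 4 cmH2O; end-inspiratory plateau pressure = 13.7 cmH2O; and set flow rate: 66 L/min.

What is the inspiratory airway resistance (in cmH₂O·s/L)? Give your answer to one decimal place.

Flow: 66 L/min ÷ 60 = 1.1 L/s.
Raw = (PIP − Pplat) / flow = (23.0 − 13.7) / 1.1 = 9.3 / 1.1 = 8.455 cmH2O·s/L.

8.5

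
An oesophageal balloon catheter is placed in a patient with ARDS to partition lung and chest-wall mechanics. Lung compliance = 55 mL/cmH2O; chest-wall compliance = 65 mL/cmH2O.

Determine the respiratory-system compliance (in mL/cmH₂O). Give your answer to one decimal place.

29.8

Lung and chest wall are elastances in series: 1/Crs = 1/CL + 1/Ccw.
1/Crs = 1/55 + 1/65 = 0.03357.
Crs = 29.789 mL/cmH2O.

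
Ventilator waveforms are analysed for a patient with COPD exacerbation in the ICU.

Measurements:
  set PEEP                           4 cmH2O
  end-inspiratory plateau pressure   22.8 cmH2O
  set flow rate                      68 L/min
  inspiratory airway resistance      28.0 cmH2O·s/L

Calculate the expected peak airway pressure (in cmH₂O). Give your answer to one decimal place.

Flow: 68 L/min ÷ 60 = 1.1333 L/s.
PIP = Pplat + Raw × flow = 22.8 + 28.0 × 1.1333 = 22.8 + 31.732 = 54.532 cmH2O.

54.5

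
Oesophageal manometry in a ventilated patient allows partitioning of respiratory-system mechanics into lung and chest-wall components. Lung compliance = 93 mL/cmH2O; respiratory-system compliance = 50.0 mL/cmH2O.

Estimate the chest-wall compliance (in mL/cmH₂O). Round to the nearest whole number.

108

1/Ccw = 1/Crs − 1/CL.
1/Ccw = 1/50.0 − 1/93 = 0.009247.
Ccw = 108.14 mL/cmH2O.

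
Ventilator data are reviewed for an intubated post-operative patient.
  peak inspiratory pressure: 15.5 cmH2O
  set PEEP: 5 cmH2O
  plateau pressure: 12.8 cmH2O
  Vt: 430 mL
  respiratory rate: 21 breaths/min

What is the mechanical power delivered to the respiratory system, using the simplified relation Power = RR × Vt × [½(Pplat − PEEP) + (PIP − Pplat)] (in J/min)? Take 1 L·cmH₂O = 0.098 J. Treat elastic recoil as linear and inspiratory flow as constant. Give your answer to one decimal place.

5.8

Per-breath work = Vt × [½(Pplat−PEEP) + (PIP−Pplat)] = 0.430 × [0.5×7.8 + 2.7] = 0.430 × 6.6 = 2.838 L·cmH2O.
Power = 21 × 2.838 = 59.598 L·cmH2O/min.
× 0.098 J/(L·cmH2O) → 5.841 J/min.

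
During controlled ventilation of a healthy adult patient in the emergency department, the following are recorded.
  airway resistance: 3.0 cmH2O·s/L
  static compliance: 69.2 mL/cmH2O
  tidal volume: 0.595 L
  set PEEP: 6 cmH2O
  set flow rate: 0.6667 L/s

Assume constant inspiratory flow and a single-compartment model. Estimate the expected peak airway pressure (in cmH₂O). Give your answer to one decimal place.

16.6

Equation of motion (constant flow): PIP = Vt/C + R·V̇ + PEEP.
PIP = 595/69.2 + 3.0×0.6667 + 6 = 8.598 + 2.0 + 6 = 16.598 cmH2O.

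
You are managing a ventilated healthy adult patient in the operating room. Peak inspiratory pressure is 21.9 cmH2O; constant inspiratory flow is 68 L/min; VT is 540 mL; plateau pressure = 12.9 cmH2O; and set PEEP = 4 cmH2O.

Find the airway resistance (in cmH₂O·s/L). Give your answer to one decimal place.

7.9

Flow: 68 L/min ÷ 60 = 1.1333 L/s.
Raw = (PIP − Pplat) / flow = (21.9 − 12.9) / 1.1333 = 9.0 / 1.1333 = 7.941 cmH2O·s/L.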